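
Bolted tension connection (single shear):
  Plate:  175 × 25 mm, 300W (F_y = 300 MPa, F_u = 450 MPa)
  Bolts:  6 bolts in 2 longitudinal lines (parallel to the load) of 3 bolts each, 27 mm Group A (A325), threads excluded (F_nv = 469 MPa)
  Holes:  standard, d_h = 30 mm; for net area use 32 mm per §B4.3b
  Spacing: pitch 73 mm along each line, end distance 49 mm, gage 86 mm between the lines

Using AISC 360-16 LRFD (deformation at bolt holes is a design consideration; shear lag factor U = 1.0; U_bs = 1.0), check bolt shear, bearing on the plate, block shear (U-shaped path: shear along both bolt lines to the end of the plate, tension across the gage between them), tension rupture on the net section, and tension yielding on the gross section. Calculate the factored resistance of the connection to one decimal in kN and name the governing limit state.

Bolt shear: A_b = π(27)²/4 = 572.56 mm². φR_n = 0.75 × 469 × 572.56 × 6 × 1 = 1208.4 kN.
Bearing (25 mm plate, F_u = 450 MPa): end bolts L_c = 49 − 30/2 = 34, R_n = min(1.2×34×25×450, 2.4×27×25×450) = 459 kN/bolt; interior L_c = 73 − 30 = 43, R_n = 580.5 kN/bolt. φR_n = 0.75 × (2×459 + 4×580.5) = 2430.0 kN.
Block shear: shear path 2×[49+2×73] = 2×195 mm, A_gv = 9750, A_nv = 2×(195 − 2.5×32)×25 = 5750 mm²; tension across gage: (86 − 1×32)×25 = 1350 mm². R_n = min(0.6×450×5750, 0.6×300×9750) + 1.0×450×1350 = min(1552.5, 1755) + 607.5 = 2160 kN. φR_n = 0.75 × 2160 = 1620.0 kN.
Tension rupture (net): A_n = (175 − 2×32)×25 = 2775 mm² (U = 1.0, A_e = A_n). φR_n = 0.75 × 450 × 2775 = 936.6 kN.
Tension yield (gross): A_g = 175×25 = 4375 mm². φR_n = 0.90 × 300 × 4375 = 1181.3 kN.
Governing: min(1208.4, 2430.0, 1620.0, 936.6, 1181.3) = 936.6 kN → net-section rupture.

936.6 kN (net-section rupture governs)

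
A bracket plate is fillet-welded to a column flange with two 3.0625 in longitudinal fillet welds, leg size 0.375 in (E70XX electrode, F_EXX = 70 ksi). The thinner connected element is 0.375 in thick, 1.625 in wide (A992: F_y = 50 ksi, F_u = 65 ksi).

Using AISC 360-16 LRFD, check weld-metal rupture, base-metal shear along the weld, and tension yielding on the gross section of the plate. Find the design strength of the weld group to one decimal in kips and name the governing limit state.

Weld metal: throat = 0.707×0.375 = 0.26513 in, L = 2×3.0625 = 6.125 in. φR_n = 0.75 × 0.6 × 70 × 0.26513 × 6.125 = 51.2 kips.
Base metal shear (0.375 in plate): yield φR_n = 1.0×0.6×50×0.375×6.125 = 68.9 kips; rupture φR_n = 0.75×0.6×65×0.375×6.125 = 67.2 kips; take 67.2 kips (rupture).
Tension yield (gross): A_g = 1.625×0.375 = 0.60938 in². φR_n = 0.90 × 50 × 0.60938 = 27.4 kips.
Governing: min(51.2, 67.2, 27.4) = 27.4 kips → gross-section yield.

27.4 kips (gross-section yield governs)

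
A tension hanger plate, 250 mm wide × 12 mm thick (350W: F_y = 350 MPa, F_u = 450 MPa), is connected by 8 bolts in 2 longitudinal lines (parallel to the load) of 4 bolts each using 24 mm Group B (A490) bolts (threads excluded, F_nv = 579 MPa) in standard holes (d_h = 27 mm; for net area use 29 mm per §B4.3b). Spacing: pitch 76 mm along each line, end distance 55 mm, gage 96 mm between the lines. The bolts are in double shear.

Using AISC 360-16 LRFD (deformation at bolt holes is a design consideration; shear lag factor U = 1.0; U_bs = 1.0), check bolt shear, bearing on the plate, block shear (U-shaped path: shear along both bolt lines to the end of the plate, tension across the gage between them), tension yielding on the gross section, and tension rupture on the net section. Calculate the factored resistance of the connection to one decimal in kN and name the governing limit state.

Bolt shear: A_b = π(24)²/4 = 452.39 mm². φR_n = 0.75 × 579 × 452.39 × 8 × 2 = 3143.2 kN.
Bearing (12 mm plate, F_u = 450 MPa): end bolts L_c = 55 − 27/2 = 41.5, R_n = min(1.2×41.5×12×450, 2.4×24×12×450) = 268.92 kN/bolt; interior L_c = 76 − 27 = 49, R_n = 311.04 kN/bolt. φR_n = 0.75 × (2×268.92 + 6×311.04) = 1803.1 kN.
Block shear: shear path 2×[55+3×76] = 2×283 mm, A_gv = 6792, A_nv = 2×(283 − 3.5×29)×12 = 4356 mm²; tension across gage: (96 − 1×29)×12 = 804 mm². R_n = min(0.6×450×4356, 0.6×350×6792) + 1.0×450×804 = min(1176.1, 1426.3) + 361.8 = 1537.9 kN. φR_n = 0.75 × 1537.9 = 1153.4 kN.
Tension yield (gross): A_g = 250×12 = 3000 mm². φR_n = 0.90 × 350 × 3000 = 945.0 kN.
Tension rupture (net): A_n = (250 − 2×29)×12 = 2304 mm² (U = 1.0, A_e = A_n). φR_n = 0.75 × 450 × 2304 = 777.6 kN.
Governing: min(3143.2, 1803.1, 1153.4, 945.0, 777.6) = 777.6 kN → net-section rupture.

777.6 kN (net-section rupture governs)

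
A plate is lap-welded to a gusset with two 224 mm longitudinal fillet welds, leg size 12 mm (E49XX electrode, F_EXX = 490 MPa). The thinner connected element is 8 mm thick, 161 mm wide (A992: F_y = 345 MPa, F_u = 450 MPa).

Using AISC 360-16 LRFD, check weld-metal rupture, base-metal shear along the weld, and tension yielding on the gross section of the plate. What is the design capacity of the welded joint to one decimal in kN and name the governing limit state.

Weld metal: throat = 0.707×12 = 8.484 mm, L = 2×224 = 448 mm. φR_n = 0.75 × 0.6 × 490 × 8.484 × 448 = 838.1 kN.
Base metal shear (8 mm plate): yield φR_n = 1.0×0.6×345×8×448 = 741.9 kN; rupture φR_n = 0.75×0.6×450×8×448 = 725.8 kN; take 725.8 kN (rupture).
Tension yield (gross): A_g = 161×8 = 1288 mm². φR_n = 0.90 × 345 × 1288 = 399.9 kN.
Governing: min(838.1, 725.8, 399.9) = 399.9 kN → gross-section yield.

399.9 kN (gross-section yield governs)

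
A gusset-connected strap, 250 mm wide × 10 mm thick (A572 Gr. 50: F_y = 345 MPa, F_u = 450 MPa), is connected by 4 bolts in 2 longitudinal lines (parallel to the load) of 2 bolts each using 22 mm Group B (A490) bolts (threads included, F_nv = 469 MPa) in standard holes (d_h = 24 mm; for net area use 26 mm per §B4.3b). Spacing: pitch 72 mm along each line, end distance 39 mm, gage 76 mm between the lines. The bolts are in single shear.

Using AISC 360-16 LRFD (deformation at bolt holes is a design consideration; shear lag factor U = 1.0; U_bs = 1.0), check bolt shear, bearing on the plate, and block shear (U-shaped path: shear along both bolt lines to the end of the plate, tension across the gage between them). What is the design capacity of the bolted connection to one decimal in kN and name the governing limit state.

Bolt shear: A_b = π(22)²/4 = 380.13 mm². φR_n = 0.75 × 469 × 380.13 × 4 × 1 = 534.8 kN.
Bearing (10 mm plate, F_u = 450 MPa): end bolts L_c = 39 − 24/2 = 27, R_n = min(1.2×27×10×450, 2.4×22×10×450) = 145.8 kN/bolt; interior L_c = 72 − 24 = 48, R_n = 237.6 kN/bolt. φR_n = 0.75 × (2×145.8 + 2×237.6) = 575.1 kN.
Block shear: shear path 2×[39+1×72] = 2×111 mm, A_gv = 2220, A_nv = 2×(111 − 1.5×26)×10 = 1440 mm²; tension across gage: (76 − 1×26)×10 = 500 mm². R_n = min(0.6×450×1440, 0.6×345×2220) + 1.0×450×500 = min(388.8, 459.54) + 225 = 613.8 kN. φR_n = 0.75 × 613.8 = 460.4 kN.
Governing: min(534.8, 575.1, 460.4) = 460.4 kN → block shear.

460.4 kN (block shear governs)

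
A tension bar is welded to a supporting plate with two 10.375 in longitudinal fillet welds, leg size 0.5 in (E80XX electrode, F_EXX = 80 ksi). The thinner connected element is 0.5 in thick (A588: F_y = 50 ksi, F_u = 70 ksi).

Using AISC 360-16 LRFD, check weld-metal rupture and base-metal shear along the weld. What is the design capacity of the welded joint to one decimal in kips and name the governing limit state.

264.1 kips (weld metal governs)

Weld metal: throat = 0.707×0.5 = 0.3535 in, L = 2×10.375 = 20.75 in. φR_n = 0.75 × 0.6 × 80 × 0.3535 × 20.75 = 264.1 kips.
Base metal shear (0.5 in plate): yield φR_n = 1.0×0.6×50×0.5×20.75 = 311.3 kips; rupture φR_n = 0.75×0.6×70×0.5×20.75 = 326.8 kips; take 311.3 kips (yield).
Governing: min(264.1, 311.3) = 264.1 kips → weld metal.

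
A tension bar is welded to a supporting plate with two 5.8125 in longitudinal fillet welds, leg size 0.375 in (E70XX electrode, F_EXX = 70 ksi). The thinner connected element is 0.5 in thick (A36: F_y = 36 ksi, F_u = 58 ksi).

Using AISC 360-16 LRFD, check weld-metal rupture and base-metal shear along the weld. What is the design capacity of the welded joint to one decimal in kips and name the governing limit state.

Weld metal: throat = 0.707×0.375 = 0.26513 in, L = 2×5.8125 = 11.625 in. φR_n = 0.75 × 0.6 × 70 × 0.26513 × 11.625 = 97.1 kips.
Base metal shear (0.5 in plate): yield φR_n = 1.0×0.6×36×0.5×11.625 = 125.6 kips; rupture φR_n = 0.75×0.6×58×0.5×11.625 = 151.7 kips; take 125.6 kips (yield).
Governing: min(97.1, 125.6) = 97.1 kips → weld metal.

97.1 kips (weld metal governs)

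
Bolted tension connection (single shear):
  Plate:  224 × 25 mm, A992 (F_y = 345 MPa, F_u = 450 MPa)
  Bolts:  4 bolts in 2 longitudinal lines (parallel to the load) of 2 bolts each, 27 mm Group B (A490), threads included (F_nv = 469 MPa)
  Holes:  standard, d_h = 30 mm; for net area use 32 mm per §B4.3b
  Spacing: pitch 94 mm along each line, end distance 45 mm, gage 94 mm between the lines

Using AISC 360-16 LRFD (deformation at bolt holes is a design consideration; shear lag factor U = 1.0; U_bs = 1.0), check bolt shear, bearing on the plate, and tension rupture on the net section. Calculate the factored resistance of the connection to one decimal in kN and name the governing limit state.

Bolt shear: A_b = π(27)²/4 = 572.56 mm². φR_n = 0.75 × 469 × 572.56 × 4 × 1 = 805.6 kN.
Bearing (25 mm plate, F_u = 450 MPa): end bolts L_c = 45 − 30/2 = 30, R_n = min(1.2×30×25×450, 2.4×27×25×450) = 405 kN/bolt; interior L_c = 94 − 30 = 64, R_n = 729 kN/bolt. φR_n = 0.75 × (2×405 + 2×729) = 1701.0 kN.
Tension rupture (net): A_n = (224 − 2×32)×25 = 4000 mm² (U = 1.0, A_e = A_n). φR_n = 0.75 × 450 × 4000 = 1350.0 kN.
Governing: min(805.6, 1701.0, 1350.0) = 805.6 kN → bolt shear.

805.6 kN (bolt shear governs)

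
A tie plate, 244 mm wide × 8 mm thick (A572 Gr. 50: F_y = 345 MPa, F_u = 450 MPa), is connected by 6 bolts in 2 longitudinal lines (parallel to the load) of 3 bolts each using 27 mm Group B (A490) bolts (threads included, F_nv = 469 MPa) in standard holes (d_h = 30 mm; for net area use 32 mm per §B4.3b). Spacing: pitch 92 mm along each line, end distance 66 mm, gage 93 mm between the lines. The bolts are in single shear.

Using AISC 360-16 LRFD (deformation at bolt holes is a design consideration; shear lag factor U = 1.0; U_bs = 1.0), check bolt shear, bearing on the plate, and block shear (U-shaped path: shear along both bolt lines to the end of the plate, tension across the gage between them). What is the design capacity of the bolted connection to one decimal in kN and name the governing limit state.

715.5 kN (block shear governs)

Bolt shear: A_b = π(27)²/4 = 572.56 mm². φR_n = 0.75 × 469 × 572.56 × 6 × 1 = 1208.4 kN.
Bearing (8 mm plate, F_u = 450 MPa): end bolts L_c = 66 − 30/2 = 51, R_n = min(1.2×51×8×450, 2.4×27×8×450) = 220.32 kN/bolt; interior L_c = 92 − 30 = 62, R_n = 233.28 kN/bolt. φR_n = 0.75 × (2×220.32 + 4×233.28) = 1030.3 kN.
Block shear: shear path 2×[66+2×92] = 2×250 mm, A_gv = 4000, A_nv = 2×(250 − 2.5×32)×8 = 2720 mm²; tension across gage: (93 − 1×32)×8 = 488 mm². R_n = min(0.6×450×2720, 0.6×345×4000) + 1.0×450×488 = min(734.4, 828) + 219.6 = 954 kN. φR_n = 0.75 × 954 = 715.5 kN.
Governing: min(1208.4, 1030.3, 715.5) = 715.5 kN → block shear.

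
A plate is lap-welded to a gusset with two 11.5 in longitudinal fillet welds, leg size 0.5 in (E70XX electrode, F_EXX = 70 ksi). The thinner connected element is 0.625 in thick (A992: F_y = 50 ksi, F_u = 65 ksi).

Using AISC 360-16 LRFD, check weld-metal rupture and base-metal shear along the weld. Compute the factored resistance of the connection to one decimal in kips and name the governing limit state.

Weld metal: throat = 0.707×0.5 = 0.3535 in, L = 2×11.5 = 23 in. φR_n = 0.75 × 0.6 × 70 × 0.3535 × 23 = 256.1 kips.
Base metal shear (0.625 in plate): yield φR_n = 1.0×0.6×50×0.625×23 = 431.3 kips; rupture φR_n = 0.75×0.6×65×0.625×23 = 420.5 kips; take 420.5 kips (rupture).
Governing: min(256.1, 420.5) = 256.1 kips → weld metal.

256.1 kips (weld metal governs)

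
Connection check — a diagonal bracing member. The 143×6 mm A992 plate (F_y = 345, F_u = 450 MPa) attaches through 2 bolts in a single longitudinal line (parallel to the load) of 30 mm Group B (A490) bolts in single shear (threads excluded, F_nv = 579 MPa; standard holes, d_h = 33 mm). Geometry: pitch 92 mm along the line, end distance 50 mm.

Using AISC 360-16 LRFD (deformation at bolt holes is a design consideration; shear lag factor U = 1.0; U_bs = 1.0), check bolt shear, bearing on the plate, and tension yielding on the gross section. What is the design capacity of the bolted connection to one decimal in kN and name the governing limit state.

224.8 kN (bearing governs)

Bolt shear: A_b = π(30)²/4 = 706.86 mm². φR_n = 0.75 × 579 × 706.86 × 2 × 1 = 613.9 kN.
Bearing (6 mm plate, F_u = 450 MPa): end bolts L_c = 50 − 33/2 = 33.5, R_n = min(1.2×33.5×6×450, 2.4×30×6×450) = 108.54 kN/bolt; interior L_c = 92 − 33 = 59, R_n = 191.16 kN/bolt. φR_n = 0.75 × (1×108.54 + 1×191.16) = 224.8 kN.
Tension yield (gross): A_g = 143×6 = 858 mm². φR_n = 0.90 × 345 × 858 = 266.4 kN.
Governing: min(613.9, 224.8, 266.4) = 224.8 kN → bearing.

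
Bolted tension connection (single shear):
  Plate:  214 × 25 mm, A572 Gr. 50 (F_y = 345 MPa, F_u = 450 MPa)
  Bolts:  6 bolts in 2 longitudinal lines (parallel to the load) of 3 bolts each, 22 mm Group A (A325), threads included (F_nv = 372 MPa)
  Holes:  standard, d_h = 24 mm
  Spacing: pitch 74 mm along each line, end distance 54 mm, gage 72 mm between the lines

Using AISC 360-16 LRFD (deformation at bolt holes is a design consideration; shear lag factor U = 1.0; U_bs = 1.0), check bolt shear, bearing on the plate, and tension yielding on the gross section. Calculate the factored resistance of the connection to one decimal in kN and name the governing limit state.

636.3 kN (bolt shear governs)

Bolt shear: A_b = π(22)²/4 = 380.13 mm². φR_n = 0.75 × 372 × 380.13 × 6 × 1 = 636.3 kN.
Bearing (25 mm plate, F_u = 450 MPa): end bolts L_c = 54 − 24/2 = 42, R_n = min(1.2×42×25×450, 2.4×22×25×450) = 567 kN/bolt; interior L_c = 74 − 24 = 50, R_n = 594 kN/bolt. φR_n = 0.75 × (2×567 + 4×594) = 2632.5 kN.
Tension yield (gross): A_g = 214×25 = 5350 mm². φR_n = 0.90 × 345 × 5350 = 1661.2 kN.
Governing: min(636.3, 2632.5, 1661.2) = 636.3 kN → bolt shear.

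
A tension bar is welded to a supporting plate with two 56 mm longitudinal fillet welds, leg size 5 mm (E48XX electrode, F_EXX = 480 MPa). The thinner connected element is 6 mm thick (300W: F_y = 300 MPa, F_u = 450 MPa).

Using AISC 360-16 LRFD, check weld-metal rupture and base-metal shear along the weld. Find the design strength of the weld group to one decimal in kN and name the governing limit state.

85.5 kN (weld metal governs)

Weld metal: throat = 0.707×5 = 3.535 mm, L = 2×56 = 112 mm. φR_n = 0.75 × 0.6 × 480 × 3.535 × 112 = 85.5 kN.
Base metal shear (6 mm plate): yield φR_n = 1.0×0.6×300×6×112 = 121.0 kN; rupture φR_n = 0.75×0.6×450×6×112 = 136.1 kN; take 121.0 kN (yield).
Governing: min(85.5, 121.0) = 85.5 kN → weld metal.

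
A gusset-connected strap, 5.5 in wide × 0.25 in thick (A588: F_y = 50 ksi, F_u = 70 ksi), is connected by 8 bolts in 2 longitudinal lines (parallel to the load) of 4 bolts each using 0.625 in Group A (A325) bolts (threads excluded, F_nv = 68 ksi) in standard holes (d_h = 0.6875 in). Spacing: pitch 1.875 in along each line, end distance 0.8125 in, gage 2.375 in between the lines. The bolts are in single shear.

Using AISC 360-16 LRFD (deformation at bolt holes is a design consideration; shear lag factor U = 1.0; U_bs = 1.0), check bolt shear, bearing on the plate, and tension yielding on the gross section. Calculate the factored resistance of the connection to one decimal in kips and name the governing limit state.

Bolt shear: A_b = π(0.625)²/4 = 0.3068 in². φR_n = 0.75 × 68 × 0.3068 × 8 × 1 = 125.2 kips.
Bearing (0.25 in plate, F_u = 70 ksi): end bolts L_c = 0.8125 − 0.6875/2 = 0.46875, R_n = min(1.2×0.46875×0.25×70, 2.4×0.625×0.25×70) = 9.8438 kips/bolt; interior L_c = 1.875 − 0.6875 = 1.1875, R_n = 24.938 kips/bolt. φR_n = 0.75 × (2×9.8438 + 6×24.938) = 127.0 kips.
Tension yield (gross): A_g = 5.5×0.25 = 1.375 in². φR_n = 0.90 × 50 × 1.375 = 61.9 kips.
Governing: min(125.2, 127.0, 61.9) = 61.9 kips → gross-section yield.

61.9 kips (gross-section yield governs)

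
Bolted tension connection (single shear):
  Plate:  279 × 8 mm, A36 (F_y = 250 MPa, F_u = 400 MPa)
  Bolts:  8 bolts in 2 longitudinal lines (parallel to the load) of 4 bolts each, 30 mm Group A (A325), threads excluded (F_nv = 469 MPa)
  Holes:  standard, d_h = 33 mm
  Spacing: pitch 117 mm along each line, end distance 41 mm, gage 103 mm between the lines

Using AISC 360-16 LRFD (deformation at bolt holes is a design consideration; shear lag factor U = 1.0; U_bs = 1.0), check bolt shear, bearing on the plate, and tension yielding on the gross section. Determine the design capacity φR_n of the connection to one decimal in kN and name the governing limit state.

502.2 kN (gross-section yield governs)

Bolt shear: A_b = π(30)²/4 = 706.86 mm². φR_n = 0.75 × 469 × 706.86 × 8 × 1 = 1989.1 kN.
Bearing (8 mm plate, F_u = 400 MPa): end bolts L_c = 41 − 33/2 = 24.5, R_n = min(1.2×24.5×8×400, 2.4×30×8×400) = 94.08 kN/bolt; interior L_c = 117 − 33 = 84, R_n = 230.4 kN/bolt. φR_n = 0.75 × (2×94.08 + 6×230.4) = 1177.9 kN.
Tension yield (gross): A_g = 279×8 = 2232 mm². φR_n = 0.90 × 250 × 2232 = 502.2 kN.
Governing: min(1989.1, 1177.9, 502.2) = 502.2 kN → gross-section yield.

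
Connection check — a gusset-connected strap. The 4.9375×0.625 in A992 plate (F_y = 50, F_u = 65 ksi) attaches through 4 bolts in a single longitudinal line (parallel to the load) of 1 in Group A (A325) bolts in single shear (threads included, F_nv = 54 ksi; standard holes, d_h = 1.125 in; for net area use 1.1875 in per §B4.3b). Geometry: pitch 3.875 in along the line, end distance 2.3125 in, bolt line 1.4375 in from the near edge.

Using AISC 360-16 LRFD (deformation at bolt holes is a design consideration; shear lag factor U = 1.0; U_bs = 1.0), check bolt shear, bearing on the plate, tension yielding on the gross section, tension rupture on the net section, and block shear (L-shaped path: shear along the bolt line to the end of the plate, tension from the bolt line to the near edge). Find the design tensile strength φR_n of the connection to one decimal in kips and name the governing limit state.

Bolt shear: A_b = π(1)²/4 = 0.7854 in². φR_n = 0.75 × 54 × 0.7854 × 4 × 1 = 127.2 kips.
Bearing (0.625 in plate, F_u = 65 ksi): end bolts L_c = 2.3125 − 1.125/2 = 1.75, R_n = min(1.2×1.75×0.625×65, 2.4×1×0.625×65) = 85.313 kips/bolt; interior L_c = 3.875 − 1.125 = 2.75, R_n = 97.5 kips/bolt. φR_n = 0.75 × (1×85.313 + 3×97.5) = 283.4 kips.
Tension yield (gross): A_g = 4.9375×0.625 = 3.0859 in². φR_n = 0.90 × 50 × 3.0859 = 138.9 kips.
Tension rupture (net): A_n = (4.9375 − 1×1.1875)×0.625 = 2.3438 in² (U = 1.0, A_e = A_n). φR_n = 0.75 × 65 × 2.3438 = 114.3 kips.
Block shear: shear path 1×[2.3125+3×3.875] = 1×13.9375 in, A_gv = 8.7109, A_nv = 1×(13.9375 − 3.5×1.1875)×0.625 = 6.1133 in²; tension to near edge: (1.4375 − 0.5×1.1875)×0.625 = 0.52734 in². R_n = min(0.6×65×6.1133, 0.6×50×8.7109) + 1.0×65×0.52734 = min(238.42, 261.33) + 34.277 = 272.7 kips. φR_n = 0.75 × 272.7 = 204.5 kips.
Governing: min(127.2, 283.4, 138.9, 114.3, 204.5) = 114.3 kips → net-section rupture.

114.3 kips (net-section rupture governs)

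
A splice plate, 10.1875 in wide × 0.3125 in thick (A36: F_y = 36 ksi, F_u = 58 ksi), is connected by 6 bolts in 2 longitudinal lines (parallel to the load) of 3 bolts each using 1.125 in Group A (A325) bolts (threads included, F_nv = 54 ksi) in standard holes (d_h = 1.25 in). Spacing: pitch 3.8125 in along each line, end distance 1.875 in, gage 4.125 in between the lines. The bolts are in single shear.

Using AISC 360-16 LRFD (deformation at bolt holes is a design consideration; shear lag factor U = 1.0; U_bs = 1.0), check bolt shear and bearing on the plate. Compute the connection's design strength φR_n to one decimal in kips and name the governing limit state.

187.6 kips (bearing governs)

Bolt shear: A_b = π(1.125)²/4 = 0.99402 in². φR_n = 0.75 × 54 × 0.99402 × 6 × 1 = 241.5 kips.
Bearing (0.3125 in plate, F_u = 58 ksi): end bolts L_c = 1.875 − 1.25/2 = 1.25, R_n = min(1.2×1.25×0.3125×58, 2.4×1.125×0.3125×58) = 27.188 kips/bolt; interior L_c = 3.8125 − 1.25 = 2.5625, R_n = 48.938 kips/bolt. φR_n = 0.75 × (2×27.188 + 4×48.938) = 187.6 kips.
Governing: min(241.5, 187.6) = 187.6 kips → bearing.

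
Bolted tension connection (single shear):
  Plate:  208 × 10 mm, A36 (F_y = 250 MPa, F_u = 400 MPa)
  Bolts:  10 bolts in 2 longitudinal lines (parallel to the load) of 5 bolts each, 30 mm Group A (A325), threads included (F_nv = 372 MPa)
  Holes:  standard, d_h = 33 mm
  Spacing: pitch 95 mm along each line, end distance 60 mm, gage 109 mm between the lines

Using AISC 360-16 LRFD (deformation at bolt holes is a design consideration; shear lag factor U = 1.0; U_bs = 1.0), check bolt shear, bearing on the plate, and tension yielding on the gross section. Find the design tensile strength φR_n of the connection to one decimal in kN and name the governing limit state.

468.0 kN (gross-section yield governs)

Bolt shear: A_b = π(30)²/4 = 706.86 mm². φR_n = 0.75 × 372 × 706.86 × 10 × 1 = 1972.1 kN.
Bearing (10 mm plate, F_u = 400 MPa): end bolts L_c = 60 − 33/2 = 43.5, R_n = min(1.2×43.5×10×400, 2.4×30×10×400) = 208.8 kN/bolt; interior L_c = 95 − 33 = 62, R_n = 288 kN/bolt. φR_n = 0.75 × (2×208.8 + 8×288) = 2041.2 kN.
Tension yield (gross): A_g = 208×10 = 2080 mm². φR_n = 0.90 × 250 × 2080 = 468.0 kN.
Governing: min(1972.1, 2041.2, 468.0) = 468.0 kN → gross-section yield.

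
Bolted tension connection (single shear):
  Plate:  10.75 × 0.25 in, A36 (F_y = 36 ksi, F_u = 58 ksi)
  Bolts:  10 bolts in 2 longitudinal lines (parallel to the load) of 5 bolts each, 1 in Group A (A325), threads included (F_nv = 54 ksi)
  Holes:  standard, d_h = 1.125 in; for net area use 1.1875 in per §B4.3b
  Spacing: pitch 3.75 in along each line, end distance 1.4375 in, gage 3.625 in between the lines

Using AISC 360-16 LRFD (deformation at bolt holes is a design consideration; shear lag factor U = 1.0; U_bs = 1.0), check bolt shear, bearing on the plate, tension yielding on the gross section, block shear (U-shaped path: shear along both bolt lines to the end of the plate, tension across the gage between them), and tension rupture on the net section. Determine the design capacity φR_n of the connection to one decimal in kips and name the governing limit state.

Bolt shear: A_b = π(1)²/4 = 0.7854 in². φR_n = 0.75 × 54 × 0.7854 × 10 × 1 = 318.1 kips.
Bearing (0.25 in plate, F_u = 58 ksi): end bolts L_c = 1.4375 − 1.125/2 = 0.875, R_n = min(1.2×0.875×0.25×58, 2.4×1×0.25×58) = 15.225 kips/bolt; interior L_c = 3.75 − 1.125 = 2.625, R_n = 34.8 kips/bolt. φR_n = 0.75 × (2×15.225 + 8×34.8) = 231.6 kips.
Tension yield (gross): A_g = 10.75×0.25 = 2.6875 in². φR_n = 0.90 × 36 × 2.6875 = 87.1 kips.
Block shear: shear path 2×[1.4375+4×3.75] = 2×16.4375 in, A_gv = 8.2188, A_nv = 2×(16.4375 − 4.5×1.1875)×0.25 = 5.5469 in²; tension across gage: (3.625 − 1×1.1875)×0.25 = 0.60938 in². R_n = min(0.6×58×5.5469, 0.6×36×8.2188) + 1.0×58×0.60938 = min(193.03, 177.53) + 35.344 = 212.87 kips. φR_n = 0.75 × 212.87 = 159.7 kips.
Tension rupture (net): A_n = (10.75 − 2×1.1875)×0.25 = 2.0938 in² (U = 1.0, A_e = A_n). φR_n = 0.75 × 58 × 2.0938 = 91.1 kips.
Governing: min(318.1, 231.6, 87.1, 159.7, 91.1) = 87.1 kips → gross-section yield.

87.1 kips (gross-section yield governs)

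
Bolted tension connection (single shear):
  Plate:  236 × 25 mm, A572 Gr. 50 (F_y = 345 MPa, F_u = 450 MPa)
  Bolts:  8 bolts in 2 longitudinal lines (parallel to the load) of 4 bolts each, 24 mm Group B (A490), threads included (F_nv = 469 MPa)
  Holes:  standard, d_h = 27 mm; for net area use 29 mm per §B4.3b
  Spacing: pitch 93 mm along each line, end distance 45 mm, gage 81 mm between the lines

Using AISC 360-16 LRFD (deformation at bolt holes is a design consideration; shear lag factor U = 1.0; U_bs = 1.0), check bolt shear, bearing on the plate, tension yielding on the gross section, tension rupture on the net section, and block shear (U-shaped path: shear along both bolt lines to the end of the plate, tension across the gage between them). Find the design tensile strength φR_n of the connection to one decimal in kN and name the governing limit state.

1273.0 kN (bolt shear governs)

Bolt shear: A_b = π(24)²/4 = 452.39 mm². φR_n = 0.75 × 469 × 452.39 × 8 × 1 = 1273.0 kN.
Bearing (25 mm plate, F_u = 450 MPa): end bolts L_c = 45 − 27/2 = 31.5, R_n = min(1.2×31.5×25×450, 2.4×24×25×450) = 425.25 kN/bolt; interior L_c = 93 − 27 = 66, R_n = 648 kN/bolt. φR_n = 0.75 × (2×425.25 + 6×648) = 3553.9 kN.
Tension yield (gross): A_g = 236×25 = 5900 mm². φR_n = 0.90 × 345 × 5900 = 1832.0 kN.
Tension rupture (net): A_n = (236 − 2×29)×25 = 4450 mm² (U = 1.0, A_e = A_n). φR_n = 0.75 × 450 × 4450 = 1501.9 kN.
Block shear: shear path 2×[45+3×93] = 2×324 mm, A_gv = 16200, A_nv = 2×(324 − 3.5×29)×25 = 11125 mm²; tension across gage: (81 − 1×29)×25 = 1300 mm². R_n = min(0.6×450×11125, 0.6×345×16200) + 1.0×450×1300 = min(3003.8, 3353.4) + 585 = 3588.8 kN. φR_n = 0.75 × 3588.8 = 2691.6 kN.
Governing: min(1273.0, 3553.9, 1832.0, 1501.9, 2691.6) = 1273.0 kN → bolt shear.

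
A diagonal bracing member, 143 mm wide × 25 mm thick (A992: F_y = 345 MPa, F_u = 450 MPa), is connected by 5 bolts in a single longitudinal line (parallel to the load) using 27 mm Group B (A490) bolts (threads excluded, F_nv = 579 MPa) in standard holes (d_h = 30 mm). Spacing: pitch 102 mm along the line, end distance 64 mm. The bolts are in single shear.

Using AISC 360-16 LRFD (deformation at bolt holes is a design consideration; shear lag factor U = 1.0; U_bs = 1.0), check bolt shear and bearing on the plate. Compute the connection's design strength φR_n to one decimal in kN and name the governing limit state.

1243.2 kN (bolt shear governs)

Bolt shear: A_b = π(27)²/4 = 572.56 mm². φR_n = 0.75 × 579 × 572.56 × 5 × 1 = 1243.2 kN.
Bearing (25 mm plate, F_u = 450 MPa): end bolts L_c = 64 − 30/2 = 49, R_n = min(1.2×49×25×450, 2.4×27×25×450) = 661.5 kN/bolt; interior L_c = 102 − 30 = 72, R_n = 729 kN/bolt. φR_n = 0.75 × (1×661.5 + 4×729) = 2683.1 kN.
Governing: min(1243.2, 2683.1) = 1243.2 kN → bolt shear.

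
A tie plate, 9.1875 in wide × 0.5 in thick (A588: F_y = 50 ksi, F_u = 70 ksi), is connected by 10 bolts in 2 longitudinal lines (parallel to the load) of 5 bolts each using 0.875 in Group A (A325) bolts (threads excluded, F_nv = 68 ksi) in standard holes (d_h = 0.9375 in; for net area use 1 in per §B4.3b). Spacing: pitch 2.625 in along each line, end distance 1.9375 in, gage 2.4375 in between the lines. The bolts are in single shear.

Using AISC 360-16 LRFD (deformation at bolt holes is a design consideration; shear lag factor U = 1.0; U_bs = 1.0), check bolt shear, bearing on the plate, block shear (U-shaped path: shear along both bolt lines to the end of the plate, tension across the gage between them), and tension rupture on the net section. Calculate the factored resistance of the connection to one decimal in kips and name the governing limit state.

Bolt shear: A_b = π(0.875)²/4 = 0.60132 in². φR_n = 0.75 × 68 × 0.60132 × 10 × 1 = 306.7 kips.
Bearing (0.5 in plate, F_u = 70 ksi): end bolts L_c = 1.9375 − 0.9375/2 = 1.46875, R_n = min(1.2×1.46875×0.5×70, 2.4×0.875×0.5×70) = 61.688 kips/bolt; interior L_c = 2.625 − 0.9375 = 1.6875, R_n = 70.875 kips/bolt. φR_n = 0.75 × (2×61.688 + 8×70.875) = 517.8 kips.
Block shear: shear path 2×[1.9375+4×2.625] = 2×12.4375 in, A_gv = 12.438, A_nv = 2×(12.4375 − 4.5×1)×0.5 = 7.9375 in²; tension across gage: (2.4375 − 1×1)×0.5 = 0.71875 in². R_n = min(0.6×70×7.9375, 0.6×50×12.438) + 1.0×70×0.71875 = min(333.38, 373.14) + 50.313 = 383.69 kips. φR_n = 0.75 × 383.69 = 287.8 kips.
Tension rupture (net): A_n = (9.1875 − 2×1)×0.5 = 3.5938 in² (U = 1.0, A_e = A_n). φR_n = 0.75 × 70 × 3.5938 = 188.7 kips.
Governing: min(306.7, 517.8, 287.8, 188.7) = 188.7 kips → net-section rupture.

188.7 kips (net-section rupture governs)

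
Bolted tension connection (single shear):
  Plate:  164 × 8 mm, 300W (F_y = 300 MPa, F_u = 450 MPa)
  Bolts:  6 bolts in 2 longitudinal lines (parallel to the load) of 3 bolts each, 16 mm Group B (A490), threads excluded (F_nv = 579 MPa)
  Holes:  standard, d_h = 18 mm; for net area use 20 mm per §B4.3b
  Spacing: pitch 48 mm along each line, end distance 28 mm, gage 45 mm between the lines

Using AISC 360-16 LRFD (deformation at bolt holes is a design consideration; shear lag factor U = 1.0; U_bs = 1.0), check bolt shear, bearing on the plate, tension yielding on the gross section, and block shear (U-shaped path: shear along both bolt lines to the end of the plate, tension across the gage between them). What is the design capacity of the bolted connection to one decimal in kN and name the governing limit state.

307.3 kN (block shear governs)

Bolt shear: A_b = π(16)²/4 = 201.06 mm². φR_n = 0.75 × 579 × 201.06 × 6 × 1 = 523.9 kN.
Bearing (8 mm plate, F_u = 450 MPa): end bolts L_c = 28 − 18/2 = 19, R_n = min(1.2×19×8×450, 2.4×16×8×450) = 82.08 kN/bolt; interior L_c = 48 − 18 = 30, R_n = 129.6 kN/bolt. φR_n = 0.75 × (2×82.08 + 4×129.6) = 511.9 kN.
Tension yield (gross): A_g = 164×8 = 1312 mm². φR_n = 0.90 × 300 × 1312 = 354.2 kN.
Block shear: shear path 2×[28+2×48] = 2×124 mm, A_gv = 1984, A_nv = 2×(124 − 2.5×20)×8 = 1184 mm²; tension across gage: (45 − 1×20)×8 = 200 mm². R_n = min(0.6×450×1184, 0.6×300×1984) + 1.0×450×200 = min(319.68, 357.12) + 90 = 409.68 kN. φR_n = 0.75 × 409.68 = 307.3 kN.
Governing: min(523.9, 511.9, 354.2, 307.3) = 307.3 kN → block shear.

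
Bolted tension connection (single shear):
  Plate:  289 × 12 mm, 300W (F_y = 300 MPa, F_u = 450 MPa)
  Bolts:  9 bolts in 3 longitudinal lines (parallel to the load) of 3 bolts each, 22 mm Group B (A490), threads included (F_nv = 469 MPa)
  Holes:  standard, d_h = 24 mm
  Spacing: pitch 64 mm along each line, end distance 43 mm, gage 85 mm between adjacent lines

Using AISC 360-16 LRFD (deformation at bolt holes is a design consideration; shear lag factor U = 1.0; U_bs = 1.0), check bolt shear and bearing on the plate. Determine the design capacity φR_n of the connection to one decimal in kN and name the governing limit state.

1203.4 kN (bolt shear governs)

Bolt shear: A_b = π(22)²/4 = 380.13 mm². φR_n = 0.75 × 469 × 380.13 × 9 × 1 = 1203.4 kN.
Bearing (12 mm plate, F_u = 450 MPa): end bolts L_c = 43 − 24/2 = 31, R_n = min(1.2×31×12×450, 2.4×22×12×450) = 200.88 kN/bolt; interior L_c = 64 − 24 = 40, R_n = 259.2 kN/bolt. φR_n = 0.75 × (3×200.88 + 6×259.2) = 1618.4 kN.
Governing: min(1203.4, 1618.4) = 1203.4 kN → bolt shear.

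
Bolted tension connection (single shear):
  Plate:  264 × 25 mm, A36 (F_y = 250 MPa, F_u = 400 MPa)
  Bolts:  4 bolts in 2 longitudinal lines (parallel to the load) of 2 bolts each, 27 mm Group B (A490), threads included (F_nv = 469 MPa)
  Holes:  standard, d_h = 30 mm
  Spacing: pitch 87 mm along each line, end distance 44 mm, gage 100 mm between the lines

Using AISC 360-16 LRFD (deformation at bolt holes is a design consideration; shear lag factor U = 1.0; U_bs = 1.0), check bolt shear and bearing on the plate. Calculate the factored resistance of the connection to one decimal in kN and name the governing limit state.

Bolt shear: A_b = π(27)²/4 = 572.56 mm². φR_n = 0.75 × 469 × 572.56 × 4 × 1 = 805.6 kN.
Bearing (25 mm plate, F_u = 400 MPa): end bolts L_c = 44 − 30/2 = 29, R_n = min(1.2×29×25×400, 2.4×27×25×400) = 348 kN/bolt; interior L_c = 87 − 30 = 57, R_n = 648 kN/bolt. φR_n = 0.75 × (2×348 + 2×648) = 1494.0 kN.
Governing: min(805.6, 1494.0) = 805.6 kN → bolt shear.

805.6 kN (bolt shear governs)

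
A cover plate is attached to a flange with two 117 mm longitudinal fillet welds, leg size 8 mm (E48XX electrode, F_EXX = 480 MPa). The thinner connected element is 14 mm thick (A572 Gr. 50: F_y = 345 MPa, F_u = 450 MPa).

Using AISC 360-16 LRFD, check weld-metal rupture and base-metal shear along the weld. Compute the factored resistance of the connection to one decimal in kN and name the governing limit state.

285.9 kN (weld metal governs)

Weld metal: throat = 0.707×8 = 5.656 mm, L = 2×117 = 234 mm. φR_n = 0.75 × 0.6 × 480 × 5.656 × 234 = 285.9 kN.
Base metal shear (14 mm plate): yield φR_n = 1.0×0.6×345×14×234 = 678.1 kN; rupture φR_n = 0.75×0.6×450×14×234 = 663.4 kN; take 663.4 kN (rupture).
Governing: min(285.9, 663.4) = 285.9 kN → weld metal.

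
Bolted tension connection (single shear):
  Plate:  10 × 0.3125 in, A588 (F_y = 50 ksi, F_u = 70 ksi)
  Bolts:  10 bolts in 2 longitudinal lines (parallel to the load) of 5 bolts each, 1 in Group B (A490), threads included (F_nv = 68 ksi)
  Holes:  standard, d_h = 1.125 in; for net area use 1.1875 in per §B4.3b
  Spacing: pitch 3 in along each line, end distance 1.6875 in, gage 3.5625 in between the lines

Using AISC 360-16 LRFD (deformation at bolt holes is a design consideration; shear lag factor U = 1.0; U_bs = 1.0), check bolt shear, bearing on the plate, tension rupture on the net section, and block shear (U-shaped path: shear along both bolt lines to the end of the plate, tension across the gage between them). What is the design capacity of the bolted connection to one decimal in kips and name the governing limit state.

125.1 kips (net-section rupture governs)

Bolt shear: A_b = π(1)²/4 = 0.7854 in². φR_n = 0.75 × 68 × 0.7854 × 10 × 1 = 400.6 kips.
Bearing (0.3125 in plate, F_u = 70 ksi): end bolts L_c = 1.6875 − 1.125/2 = 1.125, R_n = min(1.2×1.125×0.3125×70, 2.4×1×0.3125×70) = 29.531 kips/bolt; interior L_c = 3 − 1.125 = 1.875, R_n = 49.219 kips/bolt. φR_n = 0.75 × (2×29.531 + 8×49.219) = 339.6 kips.
Tension rupture (net): A_n = (10 − 2×1.1875)×0.3125 = 2.3828 in² (U = 1.0, A_e = A_n). φR_n = 0.75 × 70 × 2.3828 = 125.1 kips.
Block shear: shear path 2×[1.6875+4×3] = 2×13.6875 in, A_gv = 8.5547, A_nv = 2×(13.6875 − 4.5×1.1875)×0.3125 = 5.2148 in²; tension across gage: (3.5625 − 1×1.1875)×0.3125 = 0.74219 in². R_n = min(0.6×70×5.2148, 0.6×50×8.5547) + 1.0×70×0.74219 = min(219.02, 256.64) + 51.953 = 270.97 kips. φR_n = 0.75 × 270.97 = 203.2 kips.
Governing: min(400.6, 339.6, 125.1, 203.2) = 125.1 kips → net-section rupture.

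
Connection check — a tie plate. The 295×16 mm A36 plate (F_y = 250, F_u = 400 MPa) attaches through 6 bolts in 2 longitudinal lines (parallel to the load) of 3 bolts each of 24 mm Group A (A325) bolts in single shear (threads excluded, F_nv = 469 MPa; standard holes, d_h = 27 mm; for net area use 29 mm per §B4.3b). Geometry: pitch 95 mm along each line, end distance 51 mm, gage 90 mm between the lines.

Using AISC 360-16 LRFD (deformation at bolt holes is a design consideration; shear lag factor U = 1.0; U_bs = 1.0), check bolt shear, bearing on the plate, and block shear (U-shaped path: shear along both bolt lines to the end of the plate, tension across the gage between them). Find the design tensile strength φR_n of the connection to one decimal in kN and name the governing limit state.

Bolt shear: A_b = π(24)²/4 = 452.39 mm². φR_n = 0.75 × 469 × 452.39 × 6 × 1 = 954.8 kN.
Bearing (16 mm plate, F_u = 400 MPa): end bolts L_c = 51 − 27/2 = 37.5, R_n = min(1.2×37.5×16×400, 2.4×24×16×400) = 288 kN/bolt; interior L_c = 95 − 27 = 68, R_n = 368.64 kN/bolt. φR_n = 0.75 × (2×288 + 4×368.64) = 1537.9 kN.
Block shear: shear path 2×[51+2×95] = 2×241 mm, A_gv = 7712, A_nv = 2×(241 − 2.5×29)×16 = 5392 mm²; tension across gage: (90 − 1×29)×16 = 976 mm². R_n = min(0.6×400×5392, 0.6×250×7712) + 1.0×400×976 = min(1294.1, 1156.8) + 390.4 = 1547.2 kN. φR_n = 0.75 × 1547.2 = 1160.4 kN.
Governing: min(954.8, 1537.9, 1160.4) = 954.8 kN → bolt shear.

954.8 kN (bolt shear governs)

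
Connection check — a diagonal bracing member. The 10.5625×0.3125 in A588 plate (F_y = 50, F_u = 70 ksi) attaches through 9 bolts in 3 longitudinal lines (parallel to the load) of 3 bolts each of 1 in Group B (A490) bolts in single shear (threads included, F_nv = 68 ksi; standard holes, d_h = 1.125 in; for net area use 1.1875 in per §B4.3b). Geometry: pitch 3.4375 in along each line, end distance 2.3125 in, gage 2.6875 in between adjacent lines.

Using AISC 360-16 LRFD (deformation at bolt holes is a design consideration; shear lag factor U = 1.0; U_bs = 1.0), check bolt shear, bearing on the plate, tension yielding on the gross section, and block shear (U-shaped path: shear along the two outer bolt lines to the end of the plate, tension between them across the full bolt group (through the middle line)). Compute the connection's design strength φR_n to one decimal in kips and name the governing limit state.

Bolt shear: A_b = π(1)²/4 = 0.7854 in². φR_n = 0.75 × 68 × 0.7854 × 9 × 1 = 360.5 kips.
Bearing (0.3125 in plate, F_u = 70 ksi): end bolts L_c = 2.3125 − 1.125/2 = 1.75, R_n = min(1.2×1.75×0.3125×70, 2.4×1×0.3125×70) = 45.938 kips/bolt; interior L_c = 3.4375 − 1.125 = 2.3125, R_n = 52.5 kips/bolt. φR_n = 0.75 × (3×45.938 + 6×52.5) = 339.6 kips.
Tension yield (gross): A_g = 10.5625×0.3125 = 3.3008 in². φR_n = 0.90 × 50 × 3.3008 = 148.5 kips.
Block shear: shear path 2×[2.3125+2×3.4375] = 2×9.1875 in, A_gv = 5.7422, A_nv = 2×(9.1875 − 2.5×1.1875)×0.3125 = 3.8867 in²; tension across gage: (5.375 − 2×1.1875)×0.3125 = 0.9375 in². R_n = min(0.6×70×3.8867, 0.6×50×5.7422) + 1.0×70×0.9375 = min(163.24, 172.27) + 65.625 = 228.87 kips. φR_n = 0.75 × 228.87 = 171.7 kips.
Governing: min(360.5, 339.6, 148.5, 171.7) = 148.5 kips → gross-section yield.

148.5 kips (gross-section yield governs)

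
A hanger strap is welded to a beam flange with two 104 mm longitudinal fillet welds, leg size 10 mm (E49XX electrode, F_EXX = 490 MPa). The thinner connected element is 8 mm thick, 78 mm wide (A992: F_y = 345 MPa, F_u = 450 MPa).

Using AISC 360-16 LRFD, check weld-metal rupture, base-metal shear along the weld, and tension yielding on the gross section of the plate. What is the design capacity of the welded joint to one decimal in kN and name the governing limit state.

Weld metal: throat = 0.707×10 = 7.07 mm, L = 2×104 = 208 mm. φR_n = 0.75 × 0.6 × 490 × 7.07 × 208 = 324.3 kN.
Base metal shear (8 mm plate): yield φR_n = 1.0×0.6×345×8×208 = 344.4 kN; rupture φR_n = 0.75×0.6×450×8×208 = 337.0 kN; take 337.0 kN (rupture).
Tension yield (gross): A_g = 78×8 = 624 mm². φR_n = 0.90 × 345 × 624 = 193.8 kN.
Governing: min(324.3, 337.0, 193.8) = 193.8 kN → gross-section yield.

193.8 kN (gross-section yield governs)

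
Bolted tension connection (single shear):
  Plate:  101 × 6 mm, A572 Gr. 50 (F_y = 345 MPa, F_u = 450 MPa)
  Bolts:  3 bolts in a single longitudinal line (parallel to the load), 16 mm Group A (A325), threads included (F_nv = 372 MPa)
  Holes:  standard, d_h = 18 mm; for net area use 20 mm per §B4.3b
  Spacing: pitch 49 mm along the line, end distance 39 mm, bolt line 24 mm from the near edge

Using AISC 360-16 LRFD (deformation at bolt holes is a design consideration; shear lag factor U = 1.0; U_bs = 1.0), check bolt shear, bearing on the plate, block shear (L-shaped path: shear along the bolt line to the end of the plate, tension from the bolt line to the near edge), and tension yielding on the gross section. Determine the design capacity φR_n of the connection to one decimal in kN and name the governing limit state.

134.1 kN (block shear governs)

Bolt shear: A_b = π(16)²/4 = 201.06 mm². φR_n = 0.75 × 372 × 201.06 × 3 × 1 = 168.3 kN.
Bearing (6 mm plate, F_u = 450 MPa): end bolts L_c = 39 − 18/2 = 30, R_n = min(1.2×30×6×450, 2.4×16×6×450) = 97.2 kN/bolt; interior L_c = 49 − 18 = 31, R_n = 100.44 kN/bolt. φR_n = 0.75 × (1×97.2 + 2×100.44) = 223.6 kN.
Block shear: shear path 1×[39+2×49] = 1×137 mm, A_gv = 822, A_nv = 1×(137 − 2.5×20)×6 = 522 mm²; tension to near edge: (24 − 0.5×20)×6 = 84 mm². R_n = min(0.6×450×522, 0.6×345×822) + 1.0×450×84 = min(140.94, 170.15) + 37.8 = 178.74 kN. φR_n = 0.75 × 178.74 = 134.1 kN.
Tension yield (gross): A_g = 101×6 = 606 mm². φR_n = 0.90 × 345 × 606 = 188.2 kN.
Governing: min(168.3, 223.6, 134.1, 188.2) = 134.1 kN → block shear.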